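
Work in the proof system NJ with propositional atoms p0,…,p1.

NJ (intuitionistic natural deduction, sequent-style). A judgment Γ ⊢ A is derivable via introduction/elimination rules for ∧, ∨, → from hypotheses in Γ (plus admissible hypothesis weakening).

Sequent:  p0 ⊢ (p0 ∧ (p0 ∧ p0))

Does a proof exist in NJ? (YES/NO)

Proof tree:
[∧I] p0 ⊢ (p0 ∧ (p0 ∧ p0))
  [Ax] p0 ⊢ p0
  [∧I] p0 ⊢ (p0 ∧ p0)
    [Ax] p0 ⊢ p0
    [Ax] p0 ⊢ p0

Result: YES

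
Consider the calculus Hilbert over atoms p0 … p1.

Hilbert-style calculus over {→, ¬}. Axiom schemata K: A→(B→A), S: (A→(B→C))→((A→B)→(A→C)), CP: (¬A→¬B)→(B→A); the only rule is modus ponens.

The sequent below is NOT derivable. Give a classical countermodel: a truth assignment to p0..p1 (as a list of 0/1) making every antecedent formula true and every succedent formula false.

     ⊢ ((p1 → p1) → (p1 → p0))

Enumerate valuations to refute Γ ⊢ Δ:
  v=00: Γ:[] Δ:[((p1 → p1) → (p1 → p0))=T] refutes=False
  v=01: Γ:[] Δ:[((p1 → p1) → (p1 → p0))=F] refutes=True  ← countermodel

Result: [0, 1]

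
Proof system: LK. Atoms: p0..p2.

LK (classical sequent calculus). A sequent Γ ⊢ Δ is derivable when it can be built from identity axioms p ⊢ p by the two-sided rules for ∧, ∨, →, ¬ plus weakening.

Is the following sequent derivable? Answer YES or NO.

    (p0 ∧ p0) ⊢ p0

Derivation (root first):
[∧L] (p0 ∧ p0) ⊢ p0
  [WL] p0, p0 ⊢ p0
    [Ax] p0 ⊢ p0

Result: YES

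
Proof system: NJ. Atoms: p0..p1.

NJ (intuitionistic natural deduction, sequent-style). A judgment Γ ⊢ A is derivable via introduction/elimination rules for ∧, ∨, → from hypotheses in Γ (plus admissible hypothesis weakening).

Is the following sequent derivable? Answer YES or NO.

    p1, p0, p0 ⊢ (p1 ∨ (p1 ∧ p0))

Derivation trace:
[∨I₂] p1, p0, p0 ⊢ (p1 ∨ (p1 ∧ p0))
  [Wk] p1, p0, p0 ⊢ (p1 ∧ p0)
    [∧I] p1, p0 ⊢ (p1 ∧ p0)
      [Ax] p1 ⊢ p1
      [Ax] p0 ⊢ p0

Result: YES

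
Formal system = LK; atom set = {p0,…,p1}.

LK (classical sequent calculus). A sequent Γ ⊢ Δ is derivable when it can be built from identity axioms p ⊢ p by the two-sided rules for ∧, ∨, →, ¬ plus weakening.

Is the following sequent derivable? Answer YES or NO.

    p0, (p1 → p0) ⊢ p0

Proof tree:
[→L] p0, (p1 → p0) ⊢ p0
  [WR] p0 ⊢ p0, p1
    [Ax] p0 ⊢ p0
  [Ax] p0 ⊢ p0

Result: YES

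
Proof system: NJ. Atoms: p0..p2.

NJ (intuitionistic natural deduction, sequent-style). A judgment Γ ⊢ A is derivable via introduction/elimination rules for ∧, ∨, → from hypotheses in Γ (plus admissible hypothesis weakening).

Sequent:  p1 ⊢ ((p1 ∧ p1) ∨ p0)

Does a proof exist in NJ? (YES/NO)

Derivation trace:
[∨I₁] p1 ⊢ ((p1 ∧ p1) ∨ p0)
  [∧I] p1 ⊢ (p1 ∧ p1)
    [Ax] p1 ⊢ p1
    [Ax] p1 ⊢ p1

Result: YES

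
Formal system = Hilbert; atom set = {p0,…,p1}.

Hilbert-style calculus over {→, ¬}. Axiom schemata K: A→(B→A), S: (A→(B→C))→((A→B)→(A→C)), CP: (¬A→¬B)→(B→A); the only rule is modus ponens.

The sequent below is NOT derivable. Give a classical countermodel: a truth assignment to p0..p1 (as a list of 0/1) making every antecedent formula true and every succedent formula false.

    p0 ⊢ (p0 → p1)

Truth-table refutation:
  v=00: Γ:[p0=F] Δ:[(p0 → p1)=T] refutes=False
  v=01: Γ:[p0=F] Δ:[(p0 → p1)=T] refutes=False
  v=10: Γ:[p0=T] Δ:[(p0 → p1)=F] refutes=True  ← countermodel

Result: [1, 0]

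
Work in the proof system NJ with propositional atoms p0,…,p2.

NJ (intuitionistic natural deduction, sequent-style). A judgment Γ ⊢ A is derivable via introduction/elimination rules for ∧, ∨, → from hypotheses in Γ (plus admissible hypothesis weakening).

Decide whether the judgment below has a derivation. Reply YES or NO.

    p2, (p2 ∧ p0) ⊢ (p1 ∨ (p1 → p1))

Derivation (root first):
[∨I₂] p2, (p2 ∧ p0) ⊢ (p1 ∨ (p1 → p1))
  [Wk] p2, (p2 ∧ p0) ⊢ (p1 → p1)
    [→I] p2 ⊢ (p1 → p1)
      [Wk] p1, p2 ⊢ p1
        [Ax] p1 ⊢ p1

Result: YES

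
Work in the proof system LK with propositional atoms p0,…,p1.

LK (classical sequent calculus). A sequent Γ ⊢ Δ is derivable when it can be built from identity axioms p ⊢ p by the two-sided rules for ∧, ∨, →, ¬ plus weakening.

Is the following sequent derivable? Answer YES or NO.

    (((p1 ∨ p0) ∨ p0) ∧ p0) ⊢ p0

Derivation trace:
[∧L] (((p1 ∨ p0) ∨ p0) ∧ p0) ⊢ p0
  [∨L] p0, ((p1 ∨ p0) ∨ p0) ⊢ p0
    [∨L] p0, (p1 ∨ p0) ⊢ p0
      [WL] p0, p1 ⊢ p0
        [Ax] p0 ⊢ p0
      [Ax] p0 ⊢ p0
    [Ax] p0 ⊢ p0

Result: YES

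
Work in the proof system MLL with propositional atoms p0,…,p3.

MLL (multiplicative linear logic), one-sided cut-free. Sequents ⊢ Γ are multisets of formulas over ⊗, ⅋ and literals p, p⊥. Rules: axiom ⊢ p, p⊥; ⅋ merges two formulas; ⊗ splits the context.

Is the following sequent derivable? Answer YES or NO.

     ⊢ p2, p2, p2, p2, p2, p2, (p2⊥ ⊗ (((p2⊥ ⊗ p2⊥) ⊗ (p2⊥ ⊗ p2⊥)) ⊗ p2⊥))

Derivation (root first):
[⊗]  ⊢ p2, p2, p2, p2, p2, p2, (p2⊥ ⊗ (((p2⊥ ⊗ p2⊥) ⊗ (p2⊥ ⊗ p2⊥)) ⊗ p2⊥))
  [Ax]  ⊢ p2, p2⊥
  [⊗]  ⊢ p2, p2, p2, p2, p2, (((p2⊥ ⊗ p2⊥) ⊗ (p2⊥ ⊗ p2⊥)) ⊗ p2⊥)
    [⊗]  ⊢ p2, p2, p2, p2, ((p2⊥ ⊗ p2⊥) ⊗ (p2⊥ ⊗ p2⊥))
      [⊗]  ⊢ p2, p2, (p2⊥ ⊗ p2⊥)
        [Ax]  ⊢ p2, p2⊥
        [Ax]  ⊢ p2, p2⊥
      [⊗]  ⊢ p2, p2, (p2⊥ ⊗ p2⊥)
        [Ax]  ⊢ p2, p2⊥
        [Ax]  ⊢ p2, p2⊥
    [Ax]  ⊢ p2, p2⊥

Result: YES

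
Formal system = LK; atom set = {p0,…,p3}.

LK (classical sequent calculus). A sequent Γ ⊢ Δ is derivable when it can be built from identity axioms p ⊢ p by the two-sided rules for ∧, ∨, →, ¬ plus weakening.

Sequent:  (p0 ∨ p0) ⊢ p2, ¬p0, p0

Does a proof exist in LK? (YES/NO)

Derivation trace:
[∨L] (p0 ∨ p0) ⊢ p2, ¬p0, p0
  [WR] p0 ⊢ p0, p2
    [Ax] p0 ⊢ p0
  [¬R] p0 ⊢ p0, ¬p0
    [WL] p0, p0 ⊢ p0
      [Ax] p0 ⊢ p0

Result: YES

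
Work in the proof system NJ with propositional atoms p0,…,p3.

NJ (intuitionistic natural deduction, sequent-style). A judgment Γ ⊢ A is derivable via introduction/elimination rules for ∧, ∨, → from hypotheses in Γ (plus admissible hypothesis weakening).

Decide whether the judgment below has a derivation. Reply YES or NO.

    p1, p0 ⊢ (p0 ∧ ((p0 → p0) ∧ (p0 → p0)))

Proof tree:
[∧I] p1, p0 ⊢ (p0 ∧ ((p0 → p0) ∧ (p0 → p0)))
  [Ax] p0 ⊢ p0
  [Wk] p1 ⊢ ((p0 → p0) ∧ (p0 → p0))
    [∧I]  ⊢ ((p0 → p0) ∧ (p0 → p0))
      [→I]  ⊢ (p0 → p0)
        [Ax] p0 ⊢ p0
      [→I]  ⊢ (p0 → p0)
        [Ax] p0 ⊢ p0

Result: YES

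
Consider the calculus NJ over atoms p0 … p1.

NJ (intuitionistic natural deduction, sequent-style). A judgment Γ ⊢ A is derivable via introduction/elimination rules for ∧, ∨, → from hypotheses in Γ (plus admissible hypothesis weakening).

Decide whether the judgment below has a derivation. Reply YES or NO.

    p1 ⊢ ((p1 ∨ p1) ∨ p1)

Derivation trace:
[∨I₁] p1 ⊢ ((p1 ∨ p1) ∨ p1)
  [∨I₁] p1 ⊢ (p1 ∨ p1)
    [Ax] p1 ⊢ p1

Result: YES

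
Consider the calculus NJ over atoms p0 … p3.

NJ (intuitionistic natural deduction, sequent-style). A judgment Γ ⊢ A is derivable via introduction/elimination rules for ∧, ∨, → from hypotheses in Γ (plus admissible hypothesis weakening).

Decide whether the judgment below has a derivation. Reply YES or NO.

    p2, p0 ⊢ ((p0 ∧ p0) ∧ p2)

Derivation trace:
[∧I] p2, p0 ⊢ ((p0 ∧ p0) ∧ p2)
  [∧I] p0 ⊢ (p0 ∧ p0)
    [Ax] p0 ⊢ p0
    [Ax] p0 ⊢ p0
  [Ax] p2 ⊢ p2

Result: YES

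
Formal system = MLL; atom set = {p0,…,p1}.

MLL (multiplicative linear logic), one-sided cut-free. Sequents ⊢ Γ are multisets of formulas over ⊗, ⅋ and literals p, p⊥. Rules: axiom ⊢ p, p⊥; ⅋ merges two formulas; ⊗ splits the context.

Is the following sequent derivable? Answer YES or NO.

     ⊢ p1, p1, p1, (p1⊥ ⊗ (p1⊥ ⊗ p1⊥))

Derivation (root first):
[⊗]  ⊢ p1, p1, p1, (p1⊥ ⊗ (p1⊥ ⊗ p1⊥))
  [Ax]  ⊢ p1, p1⊥
  [⊗]  ⊢ p1, p1, (p1⊥ ⊗ p1⊥)
    [Ax]  ⊢ p1, p1⊥
    [Ax]  ⊢ p1, p1⊥

Result: YES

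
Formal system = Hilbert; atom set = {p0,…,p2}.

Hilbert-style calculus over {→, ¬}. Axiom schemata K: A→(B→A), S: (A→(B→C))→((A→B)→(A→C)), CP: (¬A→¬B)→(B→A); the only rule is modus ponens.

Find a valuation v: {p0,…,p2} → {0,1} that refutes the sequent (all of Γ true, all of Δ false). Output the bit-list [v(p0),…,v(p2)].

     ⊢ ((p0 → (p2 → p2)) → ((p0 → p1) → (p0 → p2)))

Search for a countermodel by truth-table:
  v=000: Γ:[] Δ:[((p0 → (p2 → p2)) → ((p0 → p1) → (p0 → p2)))=T] refutes=False
  v=001: Γ:[] Δ:[((p0 → (p2 → p2)) → ((p0 → p1) → (p0 → p2)))=T] refutes=False
  v=010: Γ:[] Δ:[((p0 → (p2 → p2)) → ((p0 → p1) → (p0 → p2)))=T] refutes=False
  v=011: Γ:[] Δ:[((p0 → (p2 → p2)) → ((p0 → p1) → (p0 → p2)))=T] refutes=False
  v=100: Γ:[] Δ:[((p0 → (p2 → p2)) → ((p0 → p1) → (p0 → p2)))=T] refutes=False
  v=101: Γ:[] Δ:[((p0 → (p2 → p2)) → ((p0 → p1) → (p0 → p2)))=T] refutes=False
  v=110: Γ:[] Δ:[((p0 → (p2 → p2)) → ((p0 → p1) → (p0 → p2)))=F] refutes=True  ← countermodel

Result: [1, 1, 0]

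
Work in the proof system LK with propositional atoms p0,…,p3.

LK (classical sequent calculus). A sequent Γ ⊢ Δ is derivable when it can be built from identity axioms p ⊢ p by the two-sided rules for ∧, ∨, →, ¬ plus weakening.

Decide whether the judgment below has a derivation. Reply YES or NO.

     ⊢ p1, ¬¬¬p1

Derivation (root first):
[¬R]  ⊢ p1, ¬¬¬p1
  [¬L] ¬¬p1 ⊢ p1
    [¬R]  ⊢ p1, ¬p1
      [Ax] p1 ⊢ p1

Result: YES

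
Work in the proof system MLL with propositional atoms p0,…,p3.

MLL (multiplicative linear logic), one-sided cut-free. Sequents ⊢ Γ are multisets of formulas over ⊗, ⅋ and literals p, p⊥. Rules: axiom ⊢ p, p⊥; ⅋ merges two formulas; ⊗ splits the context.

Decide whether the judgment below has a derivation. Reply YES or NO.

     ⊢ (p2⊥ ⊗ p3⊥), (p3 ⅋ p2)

Derivation trace:
[⅋]  ⊢ (p2⊥ ⊗ p3⊥), (p3 ⅋ p2)
  [⊗]  ⊢ p2, p3, (p2⊥ ⊗ p3⊥)
    [Ax]  ⊢ p2, p2⊥
    [Ax]  ⊢ p3, p3⊥

Result: YES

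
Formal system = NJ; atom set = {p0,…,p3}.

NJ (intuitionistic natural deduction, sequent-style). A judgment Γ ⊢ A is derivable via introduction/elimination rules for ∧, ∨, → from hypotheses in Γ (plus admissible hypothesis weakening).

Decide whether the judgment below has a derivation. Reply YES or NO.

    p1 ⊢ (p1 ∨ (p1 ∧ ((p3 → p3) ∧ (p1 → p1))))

Proof tree:
[∨I₂] p1 ⊢ (p1 ∨ (p1 ∧ ((p3 → p3) ∧ (p1 → p1))))
  [∧I] p1 ⊢ (p1 ∧ ((p3 → p3) ∧ (p1 → p1)))
    [Ax] p1 ⊢ p1
    [∧I]  ⊢ ((p3 → p3) ∧ (p1 → p1))
      [→I]  ⊢ (p3 → p3)
        [Ax] p3 ⊢ p3
      [→I]  ⊢ (p1 → p1)
        [Ax] p1 ⊢ p1

Result: YES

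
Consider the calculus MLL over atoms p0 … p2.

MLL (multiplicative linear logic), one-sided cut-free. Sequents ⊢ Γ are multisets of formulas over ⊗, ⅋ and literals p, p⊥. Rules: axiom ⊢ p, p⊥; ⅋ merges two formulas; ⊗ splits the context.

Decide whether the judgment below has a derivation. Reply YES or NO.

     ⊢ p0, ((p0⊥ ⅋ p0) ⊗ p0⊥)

Proof tree:
[⊗]  ⊢ p0, ((p0⊥ ⅋ p0) ⊗ p0⊥)
  [⅋]  ⊢ (p0⊥ ⅋ p0)
    [Ax]  ⊢ p0, p0⊥
  [Ax]  ⊢ p0, p0⊥

Result: YES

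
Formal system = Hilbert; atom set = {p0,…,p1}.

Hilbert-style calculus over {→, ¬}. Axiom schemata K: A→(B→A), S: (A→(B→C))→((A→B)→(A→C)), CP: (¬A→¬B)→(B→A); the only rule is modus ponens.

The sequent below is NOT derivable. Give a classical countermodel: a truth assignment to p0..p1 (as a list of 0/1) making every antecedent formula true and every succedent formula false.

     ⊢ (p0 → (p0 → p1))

Enumerate valuations to refute Γ ⊢ Δ:
  v=00: Γ:[] Δ:[(p0 → (p0 → p1))=T] refutes=False
  v=01: Γ:[] Δ:[(p0 → (p0 → p1))=T] refutes=False
  v=10: Γ:[] Δ:[(p0 → (p0 → p1))=F] refutes=True  ← countermodel

Result: [1, 0]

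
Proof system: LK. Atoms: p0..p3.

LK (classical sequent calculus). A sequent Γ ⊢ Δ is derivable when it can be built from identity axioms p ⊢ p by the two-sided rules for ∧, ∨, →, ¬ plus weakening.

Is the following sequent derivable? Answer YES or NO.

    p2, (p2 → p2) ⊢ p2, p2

Proof tree:
[WR] p2, (p2 → p2) ⊢ p2, p2
  [→L] p2, (p2 → p2) ⊢ p2
    [Ax] p2 ⊢ p2
    [Ax] p2 ⊢ p2

Result: YES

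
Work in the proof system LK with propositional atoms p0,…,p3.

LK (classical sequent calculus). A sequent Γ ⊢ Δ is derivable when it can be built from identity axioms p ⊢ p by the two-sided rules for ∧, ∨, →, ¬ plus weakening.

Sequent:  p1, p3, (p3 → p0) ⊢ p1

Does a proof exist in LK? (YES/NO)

Derivation trace:
[→L] p1, p3, (p3 → p0) ⊢ p1
  [Ax] p3 ⊢ p3
  [WL] p1, p0 ⊢ p1
    [Ax] p1 ⊢ p1

Result: YES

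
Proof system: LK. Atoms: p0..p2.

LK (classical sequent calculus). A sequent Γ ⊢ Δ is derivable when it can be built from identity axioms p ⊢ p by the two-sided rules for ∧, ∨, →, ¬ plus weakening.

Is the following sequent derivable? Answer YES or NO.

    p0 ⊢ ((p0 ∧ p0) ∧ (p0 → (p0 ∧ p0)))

Derivation trace:
[∧R] p0 ⊢ ((p0 ∧ p0) ∧ (p0 → (p0 ∧ p0)))
  [∧R] p0 ⊢ (p0 ∧ p0)
    [Ax] p0 ⊢ p0
    [Ax] p0 ⊢ p0
  [→R]  ⊢ (p0 → (p0 ∧ p0))
    [∧R] p0 ⊢ (p0 ∧ p0)
      [Ax] p0 ⊢ p0
      [Ax] p0 ⊢ p0

Result: YES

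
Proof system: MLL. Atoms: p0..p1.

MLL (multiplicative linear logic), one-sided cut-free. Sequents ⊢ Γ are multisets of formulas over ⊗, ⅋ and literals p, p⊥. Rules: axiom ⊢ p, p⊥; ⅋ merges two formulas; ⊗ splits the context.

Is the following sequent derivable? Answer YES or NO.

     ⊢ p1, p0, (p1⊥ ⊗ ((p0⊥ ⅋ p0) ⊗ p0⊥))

Proof tree:
[⊗]  ⊢ p1, p0, (p1⊥ ⊗ ((p0⊥ ⅋ p0) ⊗ p0⊥))
  [Ax]  ⊢ p1, p1⊥
  [⊗]  ⊢ p0, ((p0⊥ ⅋ p0) ⊗ p0⊥)
    [⅋]  ⊢ (p0⊥ ⅋ p0)
      [Ax]  ⊢ p0, p0⊥
    [Ax]  ⊢ p0, p0⊥

Result: YES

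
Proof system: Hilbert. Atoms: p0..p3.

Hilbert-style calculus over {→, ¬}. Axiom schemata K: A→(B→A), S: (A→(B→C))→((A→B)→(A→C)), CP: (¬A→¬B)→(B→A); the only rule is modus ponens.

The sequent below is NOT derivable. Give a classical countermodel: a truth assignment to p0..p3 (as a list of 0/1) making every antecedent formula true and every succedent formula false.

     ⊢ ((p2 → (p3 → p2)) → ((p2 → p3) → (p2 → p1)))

Truth-table refutation:
  v=0000: Γ:[] Δ:[((p2 → (p3 → p2)) → ((p2 → p3) → (p2 → p1)))=T] refutes=False
  v=0001: Γ:[] Δ:[((p2 → (p3 → p2)) → ((p2 → p3) → (p2 → p1)))=T] refutes=False
  v=0010: Γ:[] Δ:[((p2 → (p3 → p2)) → ((p2 → p3) → (p2 → p1)))=T] refutes=False
  v=0011: Γ:[] Δ:[((p2 → (p3 → p2)) → ((p2 → p3) → (p2 → p1)))=F] refutes=True  ← countermodel

Result: [0, 0, 1, 1]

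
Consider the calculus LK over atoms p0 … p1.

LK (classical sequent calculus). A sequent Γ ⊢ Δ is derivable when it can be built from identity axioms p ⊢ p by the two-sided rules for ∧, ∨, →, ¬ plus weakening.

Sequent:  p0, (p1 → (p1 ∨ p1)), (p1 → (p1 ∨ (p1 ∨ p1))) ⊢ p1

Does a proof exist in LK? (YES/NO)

Enumerate valuations to refute Γ ⊢ Δ:
  v=00: Γ:[p0=F, (p1 → (p1 ∨ p1))=T, (p1 → (p1 ∨ (p1 ∨ p1)))=T] Δ:[p1=F] refutes=False
  v=01: Γ:[p0=F, (p1 → (p1 ∨ p1))=T, (p1 → (p1 ∨ (p1 ∨ p1)))=T] Δ:[p1=T] refutes=False
  v=10: Γ:[p0=T, (p1 → (p1 ∨ p1))=T, (p1 → (p1 ∨ (p1 ∨ p1)))=T] Δ:[p1=F] refutes=True  ← countermodel

Result: NO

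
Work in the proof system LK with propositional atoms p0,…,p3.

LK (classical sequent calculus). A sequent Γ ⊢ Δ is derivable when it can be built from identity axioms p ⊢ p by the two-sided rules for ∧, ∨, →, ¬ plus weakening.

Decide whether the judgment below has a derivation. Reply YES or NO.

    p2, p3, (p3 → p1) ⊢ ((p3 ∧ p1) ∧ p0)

Search for a countermodel by truth-table:
  v=0000: Γ:[p2=F, p3=F, (p3 → p1)=T] Δ:[((p3 ∧ p1) ∧ p0)=F] refutes=False
  v=0001: Γ:[p2=F, p3=T, (p3 → p1)=F] Δ:[((p3 ∧ p1) ∧ p0)=F] refutes=False
  v=0010: Γ:[p2=T, p3=F, (p3 → p1)=T] Δ:[((p3 ∧ p1) ∧ p0)=F] refutes=False
  v=0011: Γ:[p2=T, p3=T, (p3 → p1)=F] Δ:[((p3 ∧ p1) ∧ p0)=F] refutes=False
  v=0100: Γ:[p2=F, p3=F, (p3 → p1)=T] Δ:[((p3 ∧ p1) ∧ p0)=F] refutes=False
  v=0101: Γ:[p2=F, p3=T, (p3 → p1)=T] Δ:[((p3 ∧ p1) ∧ p0)=F] refutes=False
  v=0110: Γ:[p2=T, p3=F, (p3 → p1)=T] Δ:[((p3 ∧ p1) ∧ p0)=F] refutes=False
  v=0111: Γ:[p2=T, p3=T, (p3 → p1)=T] Δ:[((p3 ∧ p1) ∧ p0)=F] refutes=True  ← countermodel

Result: NO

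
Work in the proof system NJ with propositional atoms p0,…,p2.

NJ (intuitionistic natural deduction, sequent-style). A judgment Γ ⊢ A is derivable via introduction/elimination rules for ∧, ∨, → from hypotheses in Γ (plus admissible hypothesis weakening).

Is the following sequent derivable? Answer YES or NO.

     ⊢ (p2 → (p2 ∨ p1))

Proof tree:
[→I]  ⊢ (p2 → (p2 ∨ p1))
  [∨I₁] p2 ⊢ (p2 ∨ p1)
    [Ax] p2 ⊢ p2

Result: YES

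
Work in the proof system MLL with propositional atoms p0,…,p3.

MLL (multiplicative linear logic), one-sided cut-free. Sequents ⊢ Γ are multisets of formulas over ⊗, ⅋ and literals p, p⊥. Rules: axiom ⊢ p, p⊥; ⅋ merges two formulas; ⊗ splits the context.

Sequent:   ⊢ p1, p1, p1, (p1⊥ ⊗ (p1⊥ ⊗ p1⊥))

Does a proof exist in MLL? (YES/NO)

Proof tree:
[⊗]  ⊢ p1, p1, p1, (p1⊥ ⊗ (p1⊥ ⊗ p1⊥))
  [Ax]  ⊢ p1, p1⊥
  [⊗]  ⊢ p1, p1, (p1⊥ ⊗ p1⊥)
    [Ax]  ⊢ p1, p1⊥
    [Ax]  ⊢ p1, p1⊥

Result: YES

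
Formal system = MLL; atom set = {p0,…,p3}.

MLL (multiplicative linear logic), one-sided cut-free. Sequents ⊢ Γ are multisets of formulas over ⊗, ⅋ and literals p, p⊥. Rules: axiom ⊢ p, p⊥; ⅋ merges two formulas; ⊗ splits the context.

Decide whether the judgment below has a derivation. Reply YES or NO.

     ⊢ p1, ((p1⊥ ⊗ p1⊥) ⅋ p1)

Proof tree:
[⅋]  ⊢ p1, ((p1⊥ ⊗ p1⊥) ⅋ p1)
  [⊗]  ⊢ p1, p1, (p1⊥ ⊗ p1⊥)
    [Ax]  ⊢ p1, p1⊥
    [Ax]  ⊢ p1, p1⊥

Result: YES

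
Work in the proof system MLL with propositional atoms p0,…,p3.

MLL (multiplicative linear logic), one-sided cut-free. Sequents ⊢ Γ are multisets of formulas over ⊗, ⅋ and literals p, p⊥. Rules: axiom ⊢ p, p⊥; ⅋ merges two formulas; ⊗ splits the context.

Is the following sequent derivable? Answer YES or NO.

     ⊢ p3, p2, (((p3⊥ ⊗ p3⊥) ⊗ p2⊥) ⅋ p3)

Derivation trace:
[⅋]  ⊢ p3, p2, (((p3⊥ ⊗ p3⊥) ⊗ p2⊥) ⅋ p3)
  [⊗]  ⊢ p3, p3, p2, ((p3⊥ ⊗ p3⊥) ⊗ p2⊥)
    [⊗]  ⊢ p3, p3, (p3⊥ ⊗ p3⊥)
      [Ax]  ⊢ p3, p3⊥
      [Ax]  ⊢ p3, p3⊥
    [Ax]  ⊢ p2, p2⊥

Result: YES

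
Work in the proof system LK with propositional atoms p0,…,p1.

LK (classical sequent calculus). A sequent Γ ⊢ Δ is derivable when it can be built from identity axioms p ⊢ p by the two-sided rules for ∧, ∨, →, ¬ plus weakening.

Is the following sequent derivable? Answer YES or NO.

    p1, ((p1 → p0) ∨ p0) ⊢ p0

Proof tree:
[∨L] p1, ((p1 → p0) ∨ p0) ⊢ p0
  [→L] p1, (p1 → p0) ⊢ p0
    [Ax] p1 ⊢ p1
    [Ax] p0 ⊢ p0
  [Ax] p0 ⊢ p0

Result: YES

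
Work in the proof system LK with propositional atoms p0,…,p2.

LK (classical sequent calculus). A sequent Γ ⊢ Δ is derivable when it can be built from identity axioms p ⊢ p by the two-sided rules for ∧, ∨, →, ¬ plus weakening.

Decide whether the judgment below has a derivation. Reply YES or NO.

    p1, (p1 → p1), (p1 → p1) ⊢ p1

Proof tree:
[→L] p1, (p1 → p1), (p1 → p1) ⊢ p1
  [→L] p1, (p1 → p1) ⊢ p1
    [Ax] p1 ⊢ p1
    [Ax] p1 ⊢ p1
  [Ax] p1 ⊢ p1

Result: YES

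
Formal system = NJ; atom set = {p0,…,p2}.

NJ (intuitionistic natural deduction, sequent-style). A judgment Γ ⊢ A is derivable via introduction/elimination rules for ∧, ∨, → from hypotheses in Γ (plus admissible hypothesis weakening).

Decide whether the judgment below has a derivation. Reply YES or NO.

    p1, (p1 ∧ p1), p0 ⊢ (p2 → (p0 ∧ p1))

Derivation (root first):
[→I] p1, (p1 ∧ p1), p0 ⊢ (p2 → (p0 ∧ p1))
  [Wk] p1, (p1 ∧ p1), p0, p2 ⊢ (p0 ∧ p1)
    [∧I] p1, (p1 ∧ p1), p0 ⊢ (p0 ∧ p1)
      [Wk] p0, (p1 ∧ p1) ⊢ p0
        [Ax] p0 ⊢ p0
      [Ax] p1 ⊢ p1

Result: YES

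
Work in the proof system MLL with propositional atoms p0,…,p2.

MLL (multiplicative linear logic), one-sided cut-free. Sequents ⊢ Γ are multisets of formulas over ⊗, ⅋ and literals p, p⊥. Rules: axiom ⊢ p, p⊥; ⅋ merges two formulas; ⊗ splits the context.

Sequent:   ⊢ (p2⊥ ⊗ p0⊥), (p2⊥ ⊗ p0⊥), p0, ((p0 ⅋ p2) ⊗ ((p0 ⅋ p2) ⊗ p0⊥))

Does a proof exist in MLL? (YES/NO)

Derivation trace:
[⊗]  ⊢ (p2⊥ ⊗ p0⊥), (p2⊥ ⊗ p0⊥), p0, ((p0 ⅋ p2) ⊗ ((p0 ⅋ p2) ⊗ p0⊥))
  [⅋]  ⊢ (p2⊥ ⊗ p0⊥), (p0 ⅋ p2)
    [⊗]  ⊢ p2, p0, (p2⊥ ⊗ p0⊥)
      [Ax]  ⊢ p2, p2⊥
      [Ax]  ⊢ p0, p0⊥
  [⊗]  ⊢ (p2⊥ ⊗ p0⊥), p0, ((p0 ⅋ p2) ⊗ p0⊥)
    [⅋]  ⊢ (p2⊥ ⊗ p0⊥), (p0 ⅋ p2)
      [⊗]  ⊢ p2, p0, (p2⊥ ⊗ p0⊥)
        [Ax]  ⊢ p2, p2⊥
        [Ax]  ⊢ p0, p0⊥
    [Ax]  ⊢ p0, p0⊥

Result: YES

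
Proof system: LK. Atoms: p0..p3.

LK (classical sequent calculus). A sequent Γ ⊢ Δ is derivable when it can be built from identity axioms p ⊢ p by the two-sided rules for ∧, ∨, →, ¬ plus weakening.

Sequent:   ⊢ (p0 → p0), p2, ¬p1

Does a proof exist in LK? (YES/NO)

Derivation trace:
[¬R]  ⊢ (p0 → p0), p2, ¬p1
  [WR] p1 ⊢ (p0 → p0), p2
    [→R] p1 ⊢ (p0 → p0)
      [WL] p0, p1 ⊢ p0
        [Ax] p0 ⊢ p0

Result: YES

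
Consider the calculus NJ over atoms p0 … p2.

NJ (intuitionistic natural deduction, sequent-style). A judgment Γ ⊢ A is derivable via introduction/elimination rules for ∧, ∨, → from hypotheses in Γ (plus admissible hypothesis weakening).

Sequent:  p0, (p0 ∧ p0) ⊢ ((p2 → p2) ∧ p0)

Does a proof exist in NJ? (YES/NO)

Derivation trace:
[Wk] p0, (p0 ∧ p0) ⊢ ((p2 → p2) ∧ p0)
  [∧I] p0 ⊢ ((p2 → p2) ∧ p0)
    [→I]  ⊢ (p2 → p2)
      [Ax] p2 ⊢ p2
    [Ax] p0 ⊢ p0

Result: YES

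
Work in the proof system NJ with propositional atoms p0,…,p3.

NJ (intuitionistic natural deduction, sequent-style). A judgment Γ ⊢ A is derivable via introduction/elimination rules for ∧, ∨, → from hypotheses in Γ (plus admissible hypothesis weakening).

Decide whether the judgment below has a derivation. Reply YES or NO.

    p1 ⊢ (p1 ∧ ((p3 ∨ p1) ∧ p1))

Proof tree:
[∧I] p1 ⊢ (p1 ∧ ((p3 ∨ p1) ∧ p1))
  [Ax] p1 ⊢ p1
  [∧I] p1 ⊢ ((p3 ∨ p1) ∧ p1)
    [∨I₂] p1 ⊢ (p3 ∨ p1)
      [Ax] p1 ⊢ p1
    [Ax] p1 ⊢ p1

Result: YES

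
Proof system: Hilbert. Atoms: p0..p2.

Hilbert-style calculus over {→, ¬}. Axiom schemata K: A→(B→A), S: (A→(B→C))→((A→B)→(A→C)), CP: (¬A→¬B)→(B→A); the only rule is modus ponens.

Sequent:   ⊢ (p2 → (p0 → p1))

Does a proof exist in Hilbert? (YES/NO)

Search for a countermodel by truth-table:
  v=000: Γ:[] Δ:[(p2 → (p0 → p1))=T] refutes=False
  v=001: Γ:[] Δ:[(p2 → (p0 → p1))=T] refutes=False
  v=010: Γ:[] Δ:[(p2 → (p0 → p1))=T] refutes=False
  v=011: Γ:[] Δ:[(p2 → (p0 → p1))=T] refutes=False
  v=100: Γ:[] Δ:[(p2 → (p0 → p1))=T] refutes=False
  v=101: Γ:[] Δ:[(p2 → (p0 → p1))=F] refutes=True  ← countermodel

Result: NO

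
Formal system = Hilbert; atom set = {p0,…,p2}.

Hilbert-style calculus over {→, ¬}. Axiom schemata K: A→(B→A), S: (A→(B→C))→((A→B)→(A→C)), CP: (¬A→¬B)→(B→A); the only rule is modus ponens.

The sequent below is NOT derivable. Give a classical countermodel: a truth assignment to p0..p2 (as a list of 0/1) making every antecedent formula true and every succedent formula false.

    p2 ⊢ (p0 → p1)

Enumerate valuations to refute Γ ⊢ Δ:
  v=000: Γ:[p2=F] Δ:[(p0 → p1)=T] refutes=False
  v=001: Γ:[p2=T] Δ:[(p0 → p1)=T] refutes=False
  v=010: Γ:[p2=F] Δ:[(p0 → p1)=T] refutes=False
  v=011: Γ:[p2=T] Δ:[(p0 → p1)=T] refutes=False
  v=100: Γ:[p2=F] Δ:[(p0 → p1)=F] refutes=False
  v=101: Γ:[p2=T] Δ:[(p0 → p1)=F] refutes=True  ← countermodel

Result: [1, 0, 1]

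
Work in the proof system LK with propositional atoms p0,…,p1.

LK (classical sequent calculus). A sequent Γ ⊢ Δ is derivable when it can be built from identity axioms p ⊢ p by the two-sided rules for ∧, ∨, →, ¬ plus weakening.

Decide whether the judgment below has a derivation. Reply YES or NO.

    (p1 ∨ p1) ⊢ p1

Derivation trace:
[∨L] (p1 ∨ p1) ⊢ p1
  [WR] p1 ⊢ p1, p1
    [Ax] p1 ⊢ p1
  [WR] p1 ⊢ p1, p1
    [Ax] p1 ⊢ p1

Result: YES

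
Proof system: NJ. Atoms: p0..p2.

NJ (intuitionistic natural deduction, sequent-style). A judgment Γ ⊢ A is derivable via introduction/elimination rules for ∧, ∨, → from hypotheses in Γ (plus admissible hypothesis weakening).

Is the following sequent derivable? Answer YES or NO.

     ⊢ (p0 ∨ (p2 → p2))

Proof tree:
[∨I₂]  ⊢ (p0 ∨ (p2 → p2))
  [→I]  ⊢ (p2 → p2)
    [Ax] p2 ⊢ p2

Result: YES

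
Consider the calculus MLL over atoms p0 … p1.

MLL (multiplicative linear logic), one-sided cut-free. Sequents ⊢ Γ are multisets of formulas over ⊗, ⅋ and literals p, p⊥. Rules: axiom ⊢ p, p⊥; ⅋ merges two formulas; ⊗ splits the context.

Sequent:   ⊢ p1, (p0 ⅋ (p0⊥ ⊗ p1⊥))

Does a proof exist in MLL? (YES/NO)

Proof tree:
[⅋]  ⊢ p1, (p0 ⅋ (p0⊥ ⊗ p1⊥))
  [⊗]  ⊢ p0, p1, (p0⊥ ⊗ p1⊥)
    [Ax]  ⊢ p0, p0⊥
    [Ax]  ⊢ p1, p1⊥

Result: YES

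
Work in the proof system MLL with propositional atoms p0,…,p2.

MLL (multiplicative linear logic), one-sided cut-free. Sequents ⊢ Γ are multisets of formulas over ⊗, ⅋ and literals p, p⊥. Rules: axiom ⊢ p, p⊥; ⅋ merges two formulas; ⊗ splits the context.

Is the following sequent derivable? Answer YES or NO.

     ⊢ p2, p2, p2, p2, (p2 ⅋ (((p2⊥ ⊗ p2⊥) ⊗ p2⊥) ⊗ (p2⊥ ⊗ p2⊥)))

Derivation (root first):
[⅋]  ⊢ p2, p2, p2, p2, (p2 ⅋ (((p2⊥ ⊗ p2⊥) ⊗ p2⊥) ⊗ (p2⊥ ⊗ p2⊥)))
  [⊗]  ⊢ p2, p2, p2, p2, p2, (((p2⊥ ⊗ p2⊥) ⊗ p2⊥) ⊗ (p2⊥ ⊗ p2⊥))
    [⊗]  ⊢ p2, p2, p2, ((p2⊥ ⊗ p2⊥) ⊗ p2⊥)
      [⊗]  ⊢ p2, p2, (p2⊥ ⊗ p2⊥)
        [Ax]  ⊢ p2, p2⊥
        [Ax]  ⊢ p2, p2⊥
      [Ax]  ⊢ p2, p2⊥
    [⊗]  ⊢ p2, p2, (p2⊥ ⊗ p2⊥)
      [Ax]  ⊢ p2, p2⊥
      [Ax]  ⊢ p2, p2⊥

Result: YES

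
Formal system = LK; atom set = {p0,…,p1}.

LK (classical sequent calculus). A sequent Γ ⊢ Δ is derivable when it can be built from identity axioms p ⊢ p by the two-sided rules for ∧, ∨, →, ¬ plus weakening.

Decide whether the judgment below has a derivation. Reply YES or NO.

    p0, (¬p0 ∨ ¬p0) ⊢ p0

Derivation (root first):
[WR] p0, (¬p0 ∨ ¬p0) ⊢ p0
  [∨L] p0, (¬p0 ∨ ¬p0) ⊢ 
    [¬L] p0, ¬p0 ⊢ 
      [Ax] p0 ⊢ p0
    [¬L] p0, ¬p0 ⊢ 
      [Ax] p0 ⊢ p0

Result: YES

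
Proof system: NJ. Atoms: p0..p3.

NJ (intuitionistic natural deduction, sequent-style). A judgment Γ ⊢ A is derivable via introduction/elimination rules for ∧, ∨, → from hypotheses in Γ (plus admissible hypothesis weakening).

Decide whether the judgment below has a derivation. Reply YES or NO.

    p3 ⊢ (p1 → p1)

Proof tree:
[Wk] p3 ⊢ (p1 → p1)
  [→I]  ⊢ (p1 → p1)
    [Ax] p1 ⊢ p1

Result: YES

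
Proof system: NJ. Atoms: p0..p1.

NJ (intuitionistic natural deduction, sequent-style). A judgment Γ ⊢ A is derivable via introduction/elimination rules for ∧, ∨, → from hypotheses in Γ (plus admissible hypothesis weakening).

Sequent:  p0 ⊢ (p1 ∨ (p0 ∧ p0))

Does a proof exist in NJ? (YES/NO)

Derivation (root first):
[∨I₂] p0 ⊢ (p1 ∨ (p0 ∧ p0))
  [∧I] p0 ⊢ (p0 ∧ p0)
    [Ax] p0 ⊢ p0
    [Ax] p0 ⊢ p0

Result: YES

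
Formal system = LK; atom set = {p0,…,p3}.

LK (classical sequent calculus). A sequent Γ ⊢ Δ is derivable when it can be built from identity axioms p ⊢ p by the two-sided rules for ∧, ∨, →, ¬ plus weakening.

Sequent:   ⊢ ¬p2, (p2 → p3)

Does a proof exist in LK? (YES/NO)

Search for a countermodel by truth-table:
  v=0000: Γ:[] Δ:[¬p2=T, (p2 → p3)=T] refutes=False
  v=0001: Γ:[] Δ:[¬p2=T, (p2 → p3)=T] refutes=False
  v=0010: Γ:[] Δ:[¬p2=F, (p2 → p3)=F] refutes=True  ← countermodel

Result: NO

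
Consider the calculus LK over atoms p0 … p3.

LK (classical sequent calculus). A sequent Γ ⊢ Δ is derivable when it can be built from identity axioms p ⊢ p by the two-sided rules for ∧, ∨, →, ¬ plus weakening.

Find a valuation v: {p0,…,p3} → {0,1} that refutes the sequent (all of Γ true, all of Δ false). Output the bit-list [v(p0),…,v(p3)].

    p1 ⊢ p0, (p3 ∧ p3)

Search for a countermodel by truth-table:
  v=0000: Γ:[p1=F] Δ:[p0=F, (p3 ∧ p3)=F] refutes=False
  v=0001: Γ:[p1=F] Δ:[p0=F, (p3 ∧ p3)=T] refutes=False
  v=0010: Γ:[p1=F] Δ:[p0=F, (p3 ∧ p3)=F] refutes=False
  v=0011: Γ:[p1=F] Δ:[p0=F, (p3 ∧ p3)=T] refutes=False
  v=0100: Γ:[p1=T] Δ:[p0=F, (p3 ∧ p3)=F] refutes=True  ← countermodel

Result: [0, 1, 0, 0]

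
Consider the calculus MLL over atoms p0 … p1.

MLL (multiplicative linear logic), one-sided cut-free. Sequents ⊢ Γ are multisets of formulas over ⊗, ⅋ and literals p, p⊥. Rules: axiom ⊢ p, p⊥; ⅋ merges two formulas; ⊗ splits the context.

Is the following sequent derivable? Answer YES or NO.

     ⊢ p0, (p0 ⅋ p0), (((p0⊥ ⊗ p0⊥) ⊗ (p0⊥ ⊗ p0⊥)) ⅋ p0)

Derivation trace:
[⅋]  ⊢ p0, (p0 ⅋ p0), (((p0⊥ ⊗ p0⊥) ⊗ (p0⊥ ⊗ p0⊥)) ⅋ p0)
  [⅋]  ⊢ p0, p0, ((p0⊥ ⊗ p0⊥) ⊗ (p0⊥ ⊗ p0⊥)), (p0 ⅋ p0)
    [⊗]  ⊢ p0, p0, p0, p0, ((p0⊥ ⊗ p0⊥) ⊗ (p0⊥ ⊗ p0⊥))
      [⊗]  ⊢ p0, p0, (p0⊥ ⊗ p0⊥)
        [Ax]  ⊢ p0, p0⊥
        [Ax]  ⊢ p0, p0⊥
      [⊗]  ⊢ p0, p0, (p0⊥ ⊗ p0⊥)
        [Ax]  ⊢ p0, p0⊥
        [Ax]  ⊢ p0, p0⊥

Result: YES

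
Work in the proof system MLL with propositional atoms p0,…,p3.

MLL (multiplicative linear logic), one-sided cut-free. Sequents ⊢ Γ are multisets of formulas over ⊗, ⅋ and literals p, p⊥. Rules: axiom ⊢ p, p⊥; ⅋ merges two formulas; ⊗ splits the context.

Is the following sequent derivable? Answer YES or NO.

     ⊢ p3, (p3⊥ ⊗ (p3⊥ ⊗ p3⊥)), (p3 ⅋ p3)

Proof tree:
[⅋]  ⊢ p3, (p3⊥ ⊗ (p3⊥ ⊗ p3⊥)), (p3 ⅋ p3)
  [⊗]  ⊢ p3, p3, p3, (p3⊥ ⊗ (p3⊥ ⊗ p3⊥))
    [Ax]  ⊢ p3, p3⊥
    [⊗]  ⊢ p3, p3, (p3⊥ ⊗ p3⊥)
      [Ax]  ⊢ p3, p3⊥
      [Ax]  ⊢ p3, p3⊥

Result: YES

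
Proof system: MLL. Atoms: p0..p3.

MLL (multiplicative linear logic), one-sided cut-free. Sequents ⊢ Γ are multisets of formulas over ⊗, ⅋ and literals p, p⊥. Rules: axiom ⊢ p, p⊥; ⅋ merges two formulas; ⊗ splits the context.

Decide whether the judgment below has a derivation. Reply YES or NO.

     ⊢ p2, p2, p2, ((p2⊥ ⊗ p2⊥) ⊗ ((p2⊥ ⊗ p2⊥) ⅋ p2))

Derivation trace:
[⊗]  ⊢ p2, p2, p2, ((p2⊥ ⊗ p2⊥) ⊗ ((p2⊥ ⊗ p2⊥) ⅋ p2))
  [⊗]  ⊢ p2, p2, (p2⊥ ⊗ p2⊥)
    [Ax]  ⊢ p2, p2⊥
    [Ax]  ⊢ p2, p2⊥
  [⅋]  ⊢ p2, ((p2⊥ ⊗ p2⊥) ⅋ p2)
    [⊗]  ⊢ p2, p2, (p2⊥ ⊗ p2⊥)
      [Ax]  ⊢ p2, p2⊥
      [Ax]  ⊢ p2, p2⊥

Result: YES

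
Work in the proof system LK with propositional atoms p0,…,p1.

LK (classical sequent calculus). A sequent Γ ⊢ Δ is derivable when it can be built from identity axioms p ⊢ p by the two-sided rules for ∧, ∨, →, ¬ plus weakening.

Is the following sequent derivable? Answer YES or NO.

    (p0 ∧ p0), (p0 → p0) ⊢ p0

Derivation trace:
[→L] (p0 ∧ p0), (p0 → p0) ⊢ p0
  [∧L] (p0 ∧ p0) ⊢ p0
    [WL] p0, p0 ⊢ p0
      [Ax] p0 ⊢ p0
  [Ax] p0 ⊢ p0

Result: YES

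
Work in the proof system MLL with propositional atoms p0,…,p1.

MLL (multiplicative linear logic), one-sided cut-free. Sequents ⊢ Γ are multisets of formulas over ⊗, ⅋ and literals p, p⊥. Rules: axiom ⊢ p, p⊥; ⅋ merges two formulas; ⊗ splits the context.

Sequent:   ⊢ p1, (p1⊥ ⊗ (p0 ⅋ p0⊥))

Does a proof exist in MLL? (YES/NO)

Proof tree:
[⊗]  ⊢ p1, (p1⊥ ⊗ (p0 ⅋ p0⊥))
  [Ax]  ⊢ p1, p1⊥
  [⅋]  ⊢ (p0 ⅋ p0⊥)
    [Ax]  ⊢ p0, p0⊥

Result: YES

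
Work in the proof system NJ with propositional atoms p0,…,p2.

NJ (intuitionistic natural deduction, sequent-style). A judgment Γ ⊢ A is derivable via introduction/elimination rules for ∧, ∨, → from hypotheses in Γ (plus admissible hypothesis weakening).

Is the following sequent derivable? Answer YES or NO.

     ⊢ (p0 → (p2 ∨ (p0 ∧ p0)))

Derivation trace:
[→I]  ⊢ (p0 → (p2 ∨ (p0 ∧ p0)))
  [∨I₂] p0 ⊢ (p2 ∨ (p0 ∧ p0))
    [∧I] p0 ⊢ (p0 ∧ p0)
      [Ax] p0 ⊢ p0
      [Ax] p0 ⊢ p0

Result: YES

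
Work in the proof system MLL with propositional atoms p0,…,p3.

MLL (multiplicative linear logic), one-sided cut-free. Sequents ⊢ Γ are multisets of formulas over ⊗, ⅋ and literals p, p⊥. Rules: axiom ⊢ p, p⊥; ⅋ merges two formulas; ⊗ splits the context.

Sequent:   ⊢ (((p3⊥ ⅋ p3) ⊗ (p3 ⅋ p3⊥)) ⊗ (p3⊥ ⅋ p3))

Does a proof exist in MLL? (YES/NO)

Proof tree:
[⊗]  ⊢ (((p3⊥ ⅋ p3) ⊗ (p3 ⅋ p3⊥)) ⊗ (p3⊥ ⅋ p3))
  [⊗]  ⊢ ((p3⊥ ⅋ p3) ⊗ (p3 ⅋ p3⊥))
    [⅋]  ⊢ (p3⊥ ⅋ p3)
      [Ax]  ⊢ p3, p3⊥
    [⅋]  ⊢ (p3 ⅋ p3⊥)
      [Ax]  ⊢ p3, p3⊥
  [⅋]  ⊢ (p3⊥ ⅋ p3)
    [Ax]  ⊢ p3, p3⊥

Result: YES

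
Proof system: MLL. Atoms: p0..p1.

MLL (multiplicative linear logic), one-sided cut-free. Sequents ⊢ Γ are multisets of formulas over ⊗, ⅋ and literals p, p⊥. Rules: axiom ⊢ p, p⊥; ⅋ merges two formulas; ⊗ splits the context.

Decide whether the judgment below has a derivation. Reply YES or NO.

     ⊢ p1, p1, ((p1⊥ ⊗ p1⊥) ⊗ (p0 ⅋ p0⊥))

Derivation (root first):
[⊗]  ⊢ p1, p1, ((p1⊥ ⊗ p1⊥) ⊗ (p0 ⅋ p0⊥))
  [⊗]  ⊢ p1, p1, (p1⊥ ⊗ p1⊥)
    [Ax]  ⊢ p1, p1⊥
    [Ax]  ⊢ p1, p1⊥
  [⅋]  ⊢ (p0 ⅋ p0⊥)
    [Ax]  ⊢ p0, p0⊥

Result: YES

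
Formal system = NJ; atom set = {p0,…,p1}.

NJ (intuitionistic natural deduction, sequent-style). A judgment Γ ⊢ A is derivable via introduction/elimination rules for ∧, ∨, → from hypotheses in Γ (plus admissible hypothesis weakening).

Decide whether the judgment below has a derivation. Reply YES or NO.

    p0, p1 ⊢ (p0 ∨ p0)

Proof tree:
[Wk] p0, p1 ⊢ (p0 ∨ p0)
  [∨I₂] p0 ⊢ (p0 ∨ p0)
    [Ax] p0 ⊢ p0

Result: YES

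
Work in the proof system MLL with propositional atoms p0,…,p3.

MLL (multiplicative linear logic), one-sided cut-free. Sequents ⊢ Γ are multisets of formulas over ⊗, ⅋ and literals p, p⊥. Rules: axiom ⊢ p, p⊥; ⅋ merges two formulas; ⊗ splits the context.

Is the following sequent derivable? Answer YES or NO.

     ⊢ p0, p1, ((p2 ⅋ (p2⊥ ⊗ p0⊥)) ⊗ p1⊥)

Derivation trace:
[⊗]  ⊢ p0, p1, ((p2 ⅋ (p2⊥ ⊗ p0⊥)) ⊗ p1⊥)
  [⅋]  ⊢ p0, (p2 ⅋ (p2⊥ ⊗ p0⊥))
    [⊗]  ⊢ p2, p0, (p2⊥ ⊗ p0⊥)
      [Ax]  ⊢ p2, p2⊥
      [Ax]  ⊢ p0, p0⊥
  [Ax]  ⊢ p1, p1⊥

Result: YES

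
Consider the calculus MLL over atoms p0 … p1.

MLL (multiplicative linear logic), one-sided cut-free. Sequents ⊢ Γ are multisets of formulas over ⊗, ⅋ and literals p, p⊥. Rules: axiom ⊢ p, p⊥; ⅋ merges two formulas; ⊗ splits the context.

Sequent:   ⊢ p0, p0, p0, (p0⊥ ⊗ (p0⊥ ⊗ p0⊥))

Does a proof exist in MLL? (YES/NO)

Proof tree:
[⊗]  ⊢ p0, p0, p0, (p0⊥ ⊗ (p0⊥ ⊗ p0⊥))
  [Ax]  ⊢ p0, p0⊥
  [⊗]  ⊢ p0, p0, (p0⊥ ⊗ p0⊥)
    [Ax]  ⊢ p0, p0⊥
    [Ax]  ⊢ p0, p0⊥

Result: YES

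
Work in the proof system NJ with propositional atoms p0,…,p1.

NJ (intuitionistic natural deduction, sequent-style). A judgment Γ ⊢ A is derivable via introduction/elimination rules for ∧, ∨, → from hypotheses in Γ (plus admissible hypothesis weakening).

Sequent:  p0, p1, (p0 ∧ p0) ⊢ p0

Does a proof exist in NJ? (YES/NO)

Derivation trace:
[Wk] p0, p1, (p0 ∧ p0) ⊢ p0
  [Wk] p0, p1 ⊢ p0
    [Ax] p0 ⊢ p0

Result: YES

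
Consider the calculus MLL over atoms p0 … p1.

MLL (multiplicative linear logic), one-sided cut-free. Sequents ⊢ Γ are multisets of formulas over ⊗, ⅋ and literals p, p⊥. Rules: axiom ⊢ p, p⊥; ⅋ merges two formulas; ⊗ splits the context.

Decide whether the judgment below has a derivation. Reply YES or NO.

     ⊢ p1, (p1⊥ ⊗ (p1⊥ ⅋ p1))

Proof tree:
[⊗]  ⊢ p1, (p1⊥ ⊗ (p1⊥ ⅋ p1))
  [Ax]  ⊢ p1, p1⊥
  [⅋]  ⊢ (p1⊥ ⅋ p1)
    [Ax]  ⊢ p1, p1⊥

Result: YES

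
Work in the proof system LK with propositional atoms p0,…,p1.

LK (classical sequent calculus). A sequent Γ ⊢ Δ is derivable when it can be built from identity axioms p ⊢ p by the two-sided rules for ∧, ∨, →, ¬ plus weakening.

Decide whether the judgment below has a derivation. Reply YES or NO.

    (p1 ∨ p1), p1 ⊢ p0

Enumerate valuations to refute Γ ⊢ Δ:
  v=00: Γ:[(p1 ∨ p1)=F, p1=F] Δ:[p0=F] refutes=False
  v=01: Γ:[(p1 ∨ p1)=T, p1=T] Δ:[p0=F] refutes=True  ← countermodel

Result: NO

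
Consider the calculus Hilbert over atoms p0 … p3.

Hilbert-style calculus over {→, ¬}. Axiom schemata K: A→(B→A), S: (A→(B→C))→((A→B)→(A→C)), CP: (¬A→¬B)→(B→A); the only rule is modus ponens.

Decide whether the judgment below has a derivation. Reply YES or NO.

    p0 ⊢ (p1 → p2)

Search for a countermodel by truth-table:
  v=0000: Γ:[p0=F] Δ:[(p1 → p2)=T] refutes=False
  v=0001: Γ:[p0=F] Δ:[(p1 → p2)=T] refutes=False
  v=0010: Γ:[p0=F] Δ:[(p1 → p2)=T] refutes=False
  v=0011: Γ:[p0=F] Δ:[(p1 → p2)=T] refutes=False
  v=0100: Γ:[p0=F] Δ:[(p1 → p2)=F] refutes=False
  v=0101: Γ:[p0=F] Δ:[(p1 → p2)=F] refutes=False
  v=0110: Γ:[p0=F] Δ:[(p1 → p2)=T] refutes=False
  v=0111: Γ:[p0=F] Δ:[(p1 → p2)=T] refutes=False
  v=1000: Γ:[p0=T] Δ:[(p1 → p2)=T] refutes=False
  v=1001: Γ:[p0=T] Δ:[(p1 → p2)=T] refutes=False
  v=1010: Γ:[p0=T] Δ:[(p1 → p2)=T] refutes=False
  v=1011: Γ:[p0=T] Δ:[(p1 → p2)=T] refutes=False
  v=1100: Γ:[p0=T] Δ:[(p1 → p2)=F] refutes=True  ← countermodel

Result: NO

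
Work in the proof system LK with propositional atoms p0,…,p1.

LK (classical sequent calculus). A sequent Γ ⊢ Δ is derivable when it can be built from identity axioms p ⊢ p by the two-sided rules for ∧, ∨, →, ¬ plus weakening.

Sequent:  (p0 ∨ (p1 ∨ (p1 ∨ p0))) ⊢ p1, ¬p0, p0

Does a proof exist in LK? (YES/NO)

Derivation trace:
[∨L] (p0 ∨ (p1 ∨ (p1 ∨ p0))) ⊢ p1, ¬p0, p0
  [Ax] p0 ⊢ p0
  [∨L] (p1 ∨ (p1 ∨ p0)) ⊢ p1, ¬p0, p0
    [WL] p1 ⊢ p0, ¬p0
      [¬R]  ⊢ p0, ¬p0
        [Ax] p0 ⊢ p0
    [∨L] (p1 ∨ p0) ⊢ p1, p0
      [Ax] p1 ⊢ p1
      [Ax] p0 ⊢ p0

Result: YES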